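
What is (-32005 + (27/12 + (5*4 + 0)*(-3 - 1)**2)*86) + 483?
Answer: -7617/2 ≈ -3808.5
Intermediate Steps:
(-32005 + (27/12 + (5*4 + 0)*(-3 - 1)**2)*86) + 483 = (-32005 + (27*(1/12) + (20 + 0)*(-4)**2)*86) + 483 = (-32005 + (9/4 + 20*16)*86) + 483 = (-32005 + (9/4 + 320)*86) + 483 = (-32005 + (1289/4)*86) + 483 = (-32005 + 55427/2) + 483 = -8583/2 + 483 = -7617/2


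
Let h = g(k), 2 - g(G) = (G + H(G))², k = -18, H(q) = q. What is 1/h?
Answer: -1/1294 ≈ -0.00077280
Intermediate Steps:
g(G) = 2 - 4*G² (g(G) = 2 - (G + G)² = 2 - (2*G)² = 2 - 4*G²)
h = -1294 (h = 2 - 4*(-18)² = 2 - 4*324 = 2 - 1296 = -1294)
1/h = 1/(-1294) = -1/1294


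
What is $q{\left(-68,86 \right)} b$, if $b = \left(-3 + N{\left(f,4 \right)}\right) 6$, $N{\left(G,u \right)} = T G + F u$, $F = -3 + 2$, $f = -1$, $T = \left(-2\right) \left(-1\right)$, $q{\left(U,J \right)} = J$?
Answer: $-4644$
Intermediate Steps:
$T = 2$
$F = -1$
$N{\left(G,u \right)} = - u + 2 G$ ($N{\left(G,u \right)} = 2 G - u = - u + 2 G$)
$b = -54$ ($b = \left(-3 + \left(\left(-1\right) 4 + 2 \left(-1\right)\right)\right) 6 = \left(-3 - 6\right) 6 = \left(-9\right) 6 = -54$)
$q{\left(-68,86 \right)} b = 86 \left(-54\right) = -4644$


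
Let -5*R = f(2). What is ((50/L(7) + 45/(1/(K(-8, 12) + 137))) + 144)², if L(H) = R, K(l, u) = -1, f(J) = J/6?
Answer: 30404196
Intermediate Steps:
f(J) = J/6 (f(J) = J*(⅙) = J/6)
R = -1/15 (R = -2/30 = -⅕*⅓ = -1/15 ≈ -0.066667)
L(H) = -1/15
((50/L(7) + 45/(1/(K(-8, 12) + 137))) + 144)² = ((50/(-1/15) + 45/(1/(-1 + 137))) + 144)² = ((50*(-15) + 45/(1/136)) + 144)² = ((-750 + 45/(1/136)) + 144)² = ((-750 + 45*136) + 144)² = ((-750 + 6120) + 144)² = (5370 + 144)² = 5514² = 30404196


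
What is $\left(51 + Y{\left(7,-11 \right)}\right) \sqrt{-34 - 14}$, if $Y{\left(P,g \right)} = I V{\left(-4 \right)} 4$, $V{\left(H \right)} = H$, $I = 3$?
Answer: $12 i \sqrt{3} \approx 20.785 i$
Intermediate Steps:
$Y{\left(P,g \right)} = -48$ ($Y{\left(P,g \right)} = 3 \left(-4\right) 4 = \left(-12\right) 4 = -48$)
$\left(51 + Y{\left(7,-11 \right)}\right) \sqrt{-34 - 14} = \left(51 - 48\right) \sqrt{-34 - 14} = 3 \sqrt{-48} = 3 \cdot 4 i \sqrt{3} = 12 i \sqrt{3}$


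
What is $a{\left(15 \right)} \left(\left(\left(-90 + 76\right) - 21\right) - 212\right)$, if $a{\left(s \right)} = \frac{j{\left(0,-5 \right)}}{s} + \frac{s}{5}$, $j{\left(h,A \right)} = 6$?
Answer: $- \frac{4199}{5} \approx -839.8$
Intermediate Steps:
$a{\left(s \right)} = \frac{6}{s} + \frac{s}{5}$
$a{\left(15 \right)} \left(\left(\left(-90 + 76\right) - 21\right) - 212\right) = \left(\frac{6}{15} + \frac{1}{5} \cdot 15\right) \left(\left(\left(-90 + 76\right) - 21\right) - 212\right) = \left(6 \cdot \frac{1}{15} + 3\right) \left(\left(-14 - 21\right) - 212\right) = \left(\frac{2}{5} + 3\right) \left(-35 - 212\right) = \frac{17}{5} \left(-247\right) = - \frac{4199}{5}$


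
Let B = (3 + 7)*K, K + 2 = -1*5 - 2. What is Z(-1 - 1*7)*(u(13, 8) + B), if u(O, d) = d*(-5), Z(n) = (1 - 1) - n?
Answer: -1040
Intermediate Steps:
K = -9 (K = -2 + (-1*5 - 2) = -2 + (-5 - 2) = -2 - 7 = -9)
Z(n) = -n (Z(n) = 0 - n = -n)
u(O, d) = -5*d
B = -90 (B = (3 + 7)*(-9) = 10*(-9) = -90)
Z(-1 - 1*7)*(u(13, 8) + B) = (-(-1 - 1*7))*(-5*8 - 90) = (-(-1 - 7))*(-40 - 90) = -1*(-8)*(-130) = 8*(-130) = -1040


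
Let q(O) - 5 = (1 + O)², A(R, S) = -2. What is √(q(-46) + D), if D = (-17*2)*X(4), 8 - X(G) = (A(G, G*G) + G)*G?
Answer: √2030 ≈ 45.056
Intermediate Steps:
X(G) = 8 - G*(-2 + G) (X(G) = 8 - (-2 + G)*G = 8 - G*(-2 + G))
D = 0 (D = (-17*2)*(8 - 1*4² + 2*4) = -34*(8 - 1*16 + 8) = -34*(8 - 16 + 8) = -34*0 = 0)
q(O) = 5 + (1 + O)²
√(q(-46) + D) = √((5 + (1 - 46)²) + 0) = √((5 + (-45)²) + 0) = √((5 + 2025) + 0) = √(2030 + 0) = √2030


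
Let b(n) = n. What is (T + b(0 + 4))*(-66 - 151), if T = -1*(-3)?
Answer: -1519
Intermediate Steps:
T = 3
(T + b(0 + 4))*(-66 - 151) = (3 + (0 + 4))*(-66 - 151) = (3 + 4)*(-217) = 7*(-217) = -1519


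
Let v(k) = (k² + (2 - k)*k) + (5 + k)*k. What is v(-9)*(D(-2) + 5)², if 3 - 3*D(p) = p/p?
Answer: 578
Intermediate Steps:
D(p) = ⅔ (D(p) = 1 - p/(3*p) = 1 - ⅓*1 = 1 - ⅓ = ⅔)
v(k) = k² + k*(2 - k) + k*(5 + k) (v(k) = (k² + k*(2 - k)) + k*(5 + k) = k² + k*(2 - k) + k*(5 + k))
v(-9)*(D(-2) + 5)² = (-9*(7 - 9))*(⅔ + 5)² = (-9*(-2))*(17/3)² = 18*(289/9) = 578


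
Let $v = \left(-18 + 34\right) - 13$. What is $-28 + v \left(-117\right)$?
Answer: $-379$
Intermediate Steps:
$v = 3$ ($v = 16 - 13 = 3$)
$-28 + v \left(-117\right) = -28 + 3 \left(-117\right) = -28 - 351 = -379$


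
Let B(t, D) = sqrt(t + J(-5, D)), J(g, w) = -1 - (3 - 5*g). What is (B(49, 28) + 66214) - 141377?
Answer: -75163 + 2*sqrt(5) ≈ -75159.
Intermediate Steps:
J(g, w) = -4 + 5*g (J(g, w) = -1 + (-3 + 5*g) = -4 + 5*g)
B(t, D) = sqrt(-29 + t) (B(t, D) = sqrt(t + (-4 + 5*(-5))) = sqrt(t + (-4 - 25)) = sqrt(t - 29) = sqrt(-29 + t))
(B(49, 28) + 66214) - 141377 = (sqrt(-29 + 49) + 66214) - 141377 = (sqrt(20) + 66214) - 141377 = (2*sqrt(5) + 66214) - 141377 = (66214 + 2*sqrt(5)) - 141377 = -75163 + 2*sqrt(5)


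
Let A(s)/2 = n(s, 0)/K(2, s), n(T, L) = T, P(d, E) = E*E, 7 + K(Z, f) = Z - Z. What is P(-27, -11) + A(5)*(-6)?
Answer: 907/7 ≈ 129.57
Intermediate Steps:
K(Z, f) = -7 (K(Z, f) = -7 + (Z - Z) = -7 + 0 = -7)
P(d, E) = E²
A(s) = -2*s/7 (A(s) = 2*(s/(-7)) = 2*(s*(-⅐)) = 2*(-s/7) = -2*s/7)
P(-27, -11) + A(5)*(-6) = (-11)² - 2/7*5*(-6) = 121 - 10/7*(-6) = 121 + 60/7 = 907/7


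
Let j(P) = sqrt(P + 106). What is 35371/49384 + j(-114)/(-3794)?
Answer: 35371/49384 - I*sqrt(2)/1897 ≈ 0.71624 - 0.0007455*I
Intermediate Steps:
j(P) = sqrt(106 + P)
35371/49384 + j(-114)/(-3794) = 35371/49384 + sqrt(106 - 114)/(-3794) = 35371*(1/49384) + sqrt(-8)*(-1/3794) = 35371/49384 + (2*I*sqrt(2))*(-1/3794) = 35371/49384 - I*sqrt(2)/1897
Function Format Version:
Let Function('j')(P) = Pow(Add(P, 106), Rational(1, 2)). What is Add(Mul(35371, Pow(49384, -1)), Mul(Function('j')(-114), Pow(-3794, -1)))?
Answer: Add(Rational(35371, 49384), Mul(Rational(-1, 1897), I, Pow(2, Rational(1, 2)))) ≈ Add(0.71624, Mul(-0.00074550, I))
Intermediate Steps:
Function('j')(P) = Pow(Add(106, P), Rational(1, 2))
Add(Mul(35371, Pow(49384, -1)), Mul(Function('j')(-114), Pow(-3794, -1))) = Add(Mul(35371, Pow(49384, -1)), Mul(Pow(Add(106, -114), Rational(1, 2)), Pow(-3794, -1))) = Add(Mul(35371, Rational(1, 49384)), Mul(Pow(-8, Rational(1, 2)), Rational(-1, 3794))) = Add(Rational(35371, 49384), Mul(Mul(2, I, Pow(2, Rational(1, 2))), Rational(-1, 3794))) = Add(Rational(35371, 49384), Mul(Rational(-1, 1897), I, Pow(2, Rational(1, 2))))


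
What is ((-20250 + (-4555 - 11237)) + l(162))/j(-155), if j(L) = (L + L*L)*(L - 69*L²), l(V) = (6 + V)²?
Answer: 3909/19786797800 ≈ 1.9756e-7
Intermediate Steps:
j(L) = (L + L²)*(L - 69*L²)
((-20250 + (-4555 - 11237)) + l(162))/j(-155) = ((-20250 + (-4555 - 11237)) + (6 + 162)²)/(((-155)²*(1 - 69*(-155)² - 68*(-155)))) = ((-20250 - 15792) + 168²)/((24025*(1 - 69*24025 + 10540))) = (-36042 + 28224)/((24025*(1 - 1657725 + 10540))) = -7818/(24025*(-1647184)) = -7818/(-39573595600) = -7818*(-1/39573595600) = 3909/19786797800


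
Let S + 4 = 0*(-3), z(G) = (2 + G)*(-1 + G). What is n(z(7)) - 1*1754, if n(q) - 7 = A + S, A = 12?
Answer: -1739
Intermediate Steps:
z(G) = (-1 + G)*(2 + G)
S = -4 (S = -4 + 0*(-3) = -4 + 0 = -4)
n(q) = 15 (n(q) = 7 + (12 - 4) = 7 + 8 = 15)
n(z(7)) - 1*1754 = 15 - 1*1754 = 15 - 1754 = -1739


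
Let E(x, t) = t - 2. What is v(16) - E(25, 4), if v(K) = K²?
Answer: 254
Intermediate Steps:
E(x, t) = -2 + t
v(16) - E(25, 4) = 16² - (-2 + 4) = 256 - 1*2 = 256 - 2 = 254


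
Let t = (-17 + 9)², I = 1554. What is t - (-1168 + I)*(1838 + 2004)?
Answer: -1482948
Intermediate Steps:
t = 64 (t = (-8)² = 64)
t - (-1168 + I)*(1838 + 2004) = 64 - (-1168 + 1554)*(1838 + 2004) = 64 - 386*3842 = 64 - 1*1483012 = 64 - 1483012 = -1482948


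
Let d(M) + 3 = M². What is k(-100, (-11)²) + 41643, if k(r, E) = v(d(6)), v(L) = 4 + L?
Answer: 41680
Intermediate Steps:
d(M) = -3 + M²
k(r, E) = 37 (k(r, E) = 4 + (-3 + 6²) = 4 + (-3 + 36) = 4 + 33 = 37)
k(-100, (-11)²) + 41643 = 37 + 41643 = 41680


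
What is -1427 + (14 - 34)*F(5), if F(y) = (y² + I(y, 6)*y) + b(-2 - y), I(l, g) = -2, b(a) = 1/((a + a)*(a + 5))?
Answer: -12094/7 ≈ -1727.7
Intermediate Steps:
b(a) = 1/(2*a*(5 + a)) (b(a) = 1/((2*a)*(5 + a)) = 1/(2*a*(5 + a)))
F(y) = y² - 2*y + 1/(2*(-2 - y)*(3 - y)) (F(y) = (y² - 2*y) + 1/(2*(-2 - y)*(5 + (-2 - y))) = (y² - 2*y) + 1/(2*(-2 - y)*(3 - y)) = y² - 2*y + 1/(2*(-2 - y)*(3 - y)))
-1427 + (14 - 34)*F(5) = -1427 + (14 - 34)*((½ + 5*(-3 + 5)*(-2 + 5)*(2 + 5))/((-3 + 5)*(2 + 5))) = -1427 - 20*(½ + 5*2*3*7)/(2*7) = -1427 - 10*(½ + 210)/7 = -1427 - 10*421/(7*2) = -1427 - 20*421/28 = -1427 - 2105/7 = -12094/7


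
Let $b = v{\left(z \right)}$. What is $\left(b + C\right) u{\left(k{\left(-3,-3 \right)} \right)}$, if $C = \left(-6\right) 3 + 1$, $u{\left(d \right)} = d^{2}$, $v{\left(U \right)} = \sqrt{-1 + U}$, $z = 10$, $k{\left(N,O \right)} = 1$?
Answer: $-14$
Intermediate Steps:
$b = 3$ ($b = \sqrt{-1 + 10} = \sqrt{9} = 3$)
$C = -17$ ($C = -18 + 1 = -17$)
$\left(b + C\right) u{\left(k{\left(-3,-3 \right)} \right)} = \left(3 - 17\right) 1^{2} = \left(-14\right) 1 = -14$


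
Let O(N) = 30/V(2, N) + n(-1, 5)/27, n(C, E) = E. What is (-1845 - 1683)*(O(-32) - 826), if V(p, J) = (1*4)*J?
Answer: 69943237/24 ≈ 2.9143e+6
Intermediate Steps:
V(p, J) = 4*J
O(N) = 5/27 + 15/(2*N) (O(N) = 30/((4*N)) + 5/27 = 30*(1/(4*N)) + 5*(1/27) = 15/(2*N) + 5/27 = 5/27 + 15/(2*N))
(-1845 - 1683)*(O(-32) - 826) = (-1845 - 1683)*((5/54)*(81 + 2*(-32))/(-32) - 826) = -3528*((5/54)*(-1/32)*(81 - 64) - 826) = -3528*((5/54)*(-1/32)*17 - 826) = -3528*(-85/1728 - 826) = -3528*(-1427413/1728) = 69943237/24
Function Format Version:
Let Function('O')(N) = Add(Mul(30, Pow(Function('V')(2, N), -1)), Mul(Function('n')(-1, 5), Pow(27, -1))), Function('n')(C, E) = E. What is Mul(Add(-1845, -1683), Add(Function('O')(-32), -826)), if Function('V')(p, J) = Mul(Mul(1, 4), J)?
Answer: Rational(69943237, 24) ≈ 2.9143e+6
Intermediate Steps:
Function('V')(p, J) = Mul(4, J)
Function('O')(N) = Add(Rational(5, 27), Mul(Rational(15, 2), Pow(N, -1))) (Function('O')(N) = Add(Mul(30, Pow(Mul(4, N), -1)), Mul(5, Pow(27, -1))) = Add(Mul(30, Mul(Rational(1, 4), Pow(N, -1))), Mul(5, Rational(1, 27))) = Add(Mul(Rational(15, 2), Pow(N, -1)), Rational(5, 27)) = Add(Rational(5, 27), Mul(Rational(15, 2), Pow(N, -1))))
Mul(Add(-1845, -1683), Add(Function('O')(-32), -826)) = Mul(Add(-1845, -1683), Add(Mul(Rational(5, 54), Pow(-32, -1), Add(81, Mul(2, -32))), -826)) = Mul(-3528, Add(Mul(Rational(5, 54), Rational(-1, 32), Add(81, -64)), -826)) = Mul(-3528, Add(Mul(Rational(5, 54), Rational(-1, 32), 17), -826)) = Mul(-3528, Add(Rational(-85, 1728), -826)) = Mul(-3528, Rational(-1427413, 1728)) = Rational(69943237, 24)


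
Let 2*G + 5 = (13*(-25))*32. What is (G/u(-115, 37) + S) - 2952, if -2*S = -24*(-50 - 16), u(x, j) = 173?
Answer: -1305829/346 ≈ -3774.1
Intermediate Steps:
S = -792 (S = -(-12)*(-50 - 16) = -(-12)*(-66) = -1/2*1584 = -792)
G = -10405/2 (G = -5/2 + ((13*(-25))*32)/2 = -5/2 + (-325*32)/2 = -5/2 + (1/2)*(-10400) = -5/2 - 5200 = -10405/2 ≈ -5202.5)
(G/u(-115, 37) + S) - 2952 = (-10405/2/173 - 792) - 2952 = (-10405/2*1/173 - 792) - 2952 = (-10405/346 - 792) - 2952 = -284437/346 - 2952 = -1305829/346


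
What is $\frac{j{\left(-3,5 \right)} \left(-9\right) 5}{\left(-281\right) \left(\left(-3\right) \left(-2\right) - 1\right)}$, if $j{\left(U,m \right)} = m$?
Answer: $\frac{45}{281} \approx 0.16014$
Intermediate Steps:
$\frac{j{\left(-3,5 \right)} \left(-9\right) 5}{\left(-281\right) \left(\left(-3\right) \left(-2\right) - 1\right)} = \frac{5 \left(-9\right) 5}{\left(-281\right) \left(\left(-3\right) \left(-2\right) - 1\right)} = \frac{\left(-45\right) 5}{\left(-281\right) \left(6 - 1\right)} = - \frac{225}{\left(-281\right) 5} = - \frac{225}{-1405} = \left(-225\right) \left(- \frac{1}{1405}\right) = \frac{45}{281}$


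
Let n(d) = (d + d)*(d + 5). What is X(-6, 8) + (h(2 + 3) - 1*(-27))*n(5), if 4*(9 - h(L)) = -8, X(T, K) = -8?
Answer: 3792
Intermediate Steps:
h(L) = 11 (h(L) = 9 - 1/4*(-8) = 9 + 2 = 11)
n(d) = 2*d*(5 + d) (n(d) = (2*d)*(5 + d) = 2*d*(5 + d))
X(-6, 8) + (h(2 + 3) - 1*(-27))*n(5) = -8 + (11 - 1*(-27))*(2*5*(5 + 5)) = -8 + (11 + 27)*(2*5*10) = -8 + 38*100 = -8 + 3800 = 3792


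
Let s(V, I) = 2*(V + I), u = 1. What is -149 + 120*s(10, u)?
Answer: 2491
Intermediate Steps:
s(V, I) = 2*I + 2*V (s(V, I) = 2*(I + V) = 2*I + 2*V)
-149 + 120*s(10, u) = -149 + 120*(2*1 + 2*10) = -149 + 120*(2 + 20) = -149 + 120*22 = -149 + 2640 = 2491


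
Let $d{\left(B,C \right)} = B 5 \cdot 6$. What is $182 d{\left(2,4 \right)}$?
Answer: $10920$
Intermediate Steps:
$d{\left(B,C \right)} = 30 B$ ($d{\left(B,C \right)} = 5 B 6 = 30 B$)
$182 d{\left(2,4 \right)} = 182 \cdot 30 \cdot 2 = 182 \cdot 60 = 10920$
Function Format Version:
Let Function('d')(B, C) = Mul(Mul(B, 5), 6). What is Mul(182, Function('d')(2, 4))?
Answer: 10920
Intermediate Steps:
Function('d')(B, C) = Mul(30, B) (Function('d')(B, C) = Mul(Mul(5, B), 6) = Mul(30, B))
Mul(182, Function('d')(2, 4)) = Mul(182, Mul(30, 2)) = Mul(182, 60) = 10920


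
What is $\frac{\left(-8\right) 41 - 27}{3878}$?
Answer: $- \frac{355}{3878} \approx -0.091542$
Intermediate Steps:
$\frac{\left(-8\right) 41 - 27}{3878} = \left(-328 - 27\right) \frac{1}{3878} = \left(-355\right) \frac{1}{3878} = - \frac{355}{3878}$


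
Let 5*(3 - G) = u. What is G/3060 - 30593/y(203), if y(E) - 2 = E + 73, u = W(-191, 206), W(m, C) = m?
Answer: -58501954/531675 ≈ -110.03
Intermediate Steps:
u = -191
y(E) = 75 + E (y(E) = 2 + (E + 73) = 2 + (73 + E) = 75 + E)
G = 206/5 (G = 3 - ⅕*(-191) = 3 + 191/5 = 206/5 ≈ 41.200)
G/3060 - 30593/y(203) = (206/5)/3060 - 30593/(75 + 203) = (206/5)*(1/3060) - 30593/278 = 103/7650 - 30593*1/278 = 103/7650 - 30593/278 = -58501954/531675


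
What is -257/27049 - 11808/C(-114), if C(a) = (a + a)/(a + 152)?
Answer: 53232175/27049 ≈ 1968.0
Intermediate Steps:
C(a) = 2*a/(152 + a) (C(a) = (2*a)/(152 + a) = 2*a/(152 + a))
-257/27049 - 11808/C(-114) = -257/27049 - 11808/(2*(-114)/(152 - 114)) = -257*1/27049 - 11808/(2*(-114)/38) = -257/27049 - 11808/(2*(-114)*(1/38)) = -257/27049 - 11808/(-6) = -257/27049 - 11808*(-⅙) = -257/27049 + 1968 = 53232175/27049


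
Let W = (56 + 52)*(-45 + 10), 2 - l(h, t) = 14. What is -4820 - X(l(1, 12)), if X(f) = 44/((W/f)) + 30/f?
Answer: -3035113/630 ≈ -4817.6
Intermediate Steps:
l(h, t) = -12 (l(h, t) = 2 - 1*14 = 2 - 14 = -12)
W = -3780 (W = 108*(-35) = -3780)
X(f) = 30/f - 11*f/945 (X(f) = 44/((-3780/f)) + 30/f = 44*(-f/3780) + 30/f = -11*f/945 + 30/f = 30/f - 11*f/945)
-4820 - X(l(1, 12)) = -4820 - (30/(-12) - 11/945*(-12)) = -4820 - (30*(-1/12) + 44/315) = -4820 - (-5/2 + 44/315) = -4820 - 1*(-1487/630) = -4820 + 1487/630 = -3035113/630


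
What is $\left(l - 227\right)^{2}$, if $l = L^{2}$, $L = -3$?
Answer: $47524$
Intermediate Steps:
$l = 9$ ($l = \left(-3\right)^{2} = 9$)
$\left(l - 227\right)^{2} = \left(9 - 227\right)^{2} = \left(-218\right)^{2} = 47524$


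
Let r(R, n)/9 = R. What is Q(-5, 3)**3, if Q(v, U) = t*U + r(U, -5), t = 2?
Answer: 35937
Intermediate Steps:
r(R, n) = 9*R
Q(v, U) = 11*U (Q(v, U) = 2*U + 9*U = 11*U)
Q(-5, 3)**3 = (11*3)**3 = 33**3 = 35937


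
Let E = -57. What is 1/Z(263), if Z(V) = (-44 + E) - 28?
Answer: -1/129 ≈ -0.0077519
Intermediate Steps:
Z(V) = -129 (Z(V) = (-44 - 57) - 28 = -101 - 28 = -129)
1/Z(263) = 1/(-129) = -1/129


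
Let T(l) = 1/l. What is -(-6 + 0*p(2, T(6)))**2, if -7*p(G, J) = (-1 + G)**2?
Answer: -36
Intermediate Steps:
p(G, J) = -(-1 + G)**2/7
-(-6 + 0*p(2, T(6)))**2 = -(-6 + 0*(-(-1 + 2)**2/7))**2 = -(-6 + 0*(-1/7*1**2))**2 = -(-6 + 0*(-1/7*1))**2 = -(-6 + 0*(-1/7))**2 = -(-6 + 0)**2 = -1*(-6)**2 = -1*36 = -36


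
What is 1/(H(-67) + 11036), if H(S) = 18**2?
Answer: 1/11360 ≈ 8.8028e-5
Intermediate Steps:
H(S) = 324
1/(H(-67) + 11036) = 1/(324 + 11036) = 1/11360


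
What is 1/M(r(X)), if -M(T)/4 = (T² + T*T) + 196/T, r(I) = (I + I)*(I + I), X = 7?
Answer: -1/307332 ≈ -3.2538e-6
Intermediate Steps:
r(I) = 4*I² (r(I) = (2*I)*(2*I) = 4*I²)
M(T) = -784/T - 8*T² (M(T) = -4*((T² + T*T) + 196/T) = -4*((T² + T²) + 196/T) = -4*(2*T² + 196/T) = -784/T - 8*T²)
1/M(r(X)) = 1/(8*(-98 - (4*7²)³)/((4*7²))) = 1/(8*(-98 - (4*49)³)/((4*49))) = 1/(8*(-98 - 1*196³)/196) = 1/(8*(1/196)*(-98 - 1*7529536)) = 1/(8*(1/196)*(-98 - 7529536)) = 1/(8*(1/196)*(-7529634)) = 1/(-307332) = -1/307332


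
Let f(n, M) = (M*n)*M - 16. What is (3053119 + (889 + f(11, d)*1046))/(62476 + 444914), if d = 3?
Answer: 40267/6505 ≈ 6.1902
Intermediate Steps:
f(n, M) = -16 + n*M² (f(n, M) = n*M² - 16 = -16 + n*M²)
(3053119 + (889 + f(11, d)*1046))/(62476 + 444914) = (3053119 + (889 + (-16 + 11*3²)*1046))/(62476 + 444914) = (3053119 + (889 + (-16 + 11*9)*1046))/507390 = (3053119 + (889 + (-16 + 99)*1046))*(1/507390) = (3053119 + (889 + 83*1046))*(1/507390) = (3053119 + (889 + 86818))*(1/507390) = (3053119 + 87707)*(1/507390) = 3140826*(1/507390) = 40267/6505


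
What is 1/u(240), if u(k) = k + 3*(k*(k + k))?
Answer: 1/345840 ≈ 2.8915e-6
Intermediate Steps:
u(k) = k + 6*k² (u(k) = k + 3*(k*(2*k)) = k + 3*(2*k²) = k + 6*k²)
1/u(240) = 1/(240*(1 + 6*240)) = 1/(240*(1 + 1440)) = 1/(240*1441) = 1/345840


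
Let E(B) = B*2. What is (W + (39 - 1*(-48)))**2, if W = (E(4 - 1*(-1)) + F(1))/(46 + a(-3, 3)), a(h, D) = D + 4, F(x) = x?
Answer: 21362884/2809 ≈ 7605.2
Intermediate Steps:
E(B) = 2*B
a(h, D) = 4 + D
W = 11/53 (W = (2*(4 - 1*(-1)) + 1)/(46 + (4 + 3)) = (2*(4 + 1) + 1)/(46 + 7) = (2*5 + 1)/53 = (10 + 1)*(1/53) = 11*(1/53) = 11/53 ≈ 0.20755)
(W + (39 - 1*(-48)))**2 = (11/53 + (39 - 1*(-48)))**2 = (11/53 + (39 + 48))**2 = (11/53 + 87)**2 = (4622/53)**2 = 21362884/2809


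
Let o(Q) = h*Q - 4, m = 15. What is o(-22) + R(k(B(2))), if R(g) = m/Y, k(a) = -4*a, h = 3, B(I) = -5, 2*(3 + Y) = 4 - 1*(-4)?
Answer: -55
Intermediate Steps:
Y = 1 (Y = -3 + (4 - 1*(-4))/2 = -3 + (4 + 4)/2 = -3 + (½)*8 = -3 + 4 = 1)
R(g) = 15 (R(g) = 15/1 = 15*1 = 15)
o(Q) = -4 + 3*Q (o(Q) = 3*Q - 4 = -4 + 3*Q)
o(-22) + R(k(B(2))) = (-4 + 3*(-22)) + 15 = (-4 - 66) + 15 = -70 + 15 = -55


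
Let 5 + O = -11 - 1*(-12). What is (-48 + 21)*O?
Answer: 108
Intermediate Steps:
O = -4 (O = -5 + (-11 - 1*(-12)) = -5 + (-11 + 12) = -5 + 1 = -4)
(-48 + 21)*O = (-48 + 21)*(-4) = -27*(-4) = 108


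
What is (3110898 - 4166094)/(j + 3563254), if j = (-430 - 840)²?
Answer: -527598/2588077 ≈ -0.20386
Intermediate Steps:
j = 1612900 (j = (-1270)² = 1612900)
(3110898 - 4166094)/(j + 3563254) = (3110898 - 4166094)/(1612900 + 3563254) = -1055196/5176154 = -1055196*1/5176154 = -527598/2588077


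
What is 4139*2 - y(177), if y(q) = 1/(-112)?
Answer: 927137/112 ≈ 8278.0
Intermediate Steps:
y(q) = -1/112
4139*2 - y(177) = 4139*2 - 1*(-1/112) = 8278 + 1/112 = 927137/112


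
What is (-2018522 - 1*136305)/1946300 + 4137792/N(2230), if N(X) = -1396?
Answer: -2014098177023/679258700 ≈ -2965.1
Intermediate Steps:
(-2018522 - 1*136305)/1946300 + 4137792/N(2230) = (-2018522 - 1*136305)/1946300 + 4137792/(-1396) = (-2018522 - 136305)*(1/1946300) + 4137792*(-1/1396) = -2154827*1/1946300 - 1034448/349 = -2154827/1946300 - 1034448/349 = -2014098177023/679258700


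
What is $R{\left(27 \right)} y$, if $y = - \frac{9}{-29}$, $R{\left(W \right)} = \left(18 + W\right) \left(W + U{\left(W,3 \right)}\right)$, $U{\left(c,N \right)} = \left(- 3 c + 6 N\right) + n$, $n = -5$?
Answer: $- \frac{16605}{29} \approx -572.59$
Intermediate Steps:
$U{\left(c,N \right)} = -5 - 3 c + 6 N$ ($U{\left(c,N \right)} = \left(- 3 c + 6 N\right) - 5 = -5 - 3 c + 6 N$)
$R{\left(W \right)} = \left(13 - 2 W\right) \left(18 + W\right)$ ($R{\left(W \right)} = \left(18 + W\right) \left(W - \left(-13 + 3 W\right)\right) = \left(18 + W\right) \left(13 - 2 W\right) = \left(13 - 2 W\right) \left(18 + W\right)$)
$y = \frac{9}{29}$ ($y = \left(-9\right) \left(- \frac{1}{29}\right) = \frac{9}{29} \approx 0.31034$)
$R{\left(27 \right)} y = \left(234 - 621 - 2 \cdot 27^{2}\right) \frac{9}{29} = \left(234 - 621 - 1458\right) \frac{9}{29} = \left(-1845\right) \frac{9}{29} = - \frac{16605}{29}$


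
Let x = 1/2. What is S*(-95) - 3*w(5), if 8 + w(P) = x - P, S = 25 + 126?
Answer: -28615/2 ≈ -14308.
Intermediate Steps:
S = 151
x = ½ ≈ 0.50000
w(P) = -15/2 - P (w(P) = -8 + (½ - P) = -15/2 - P)
S*(-95) - 3*w(5) = 151*(-95) - 3*(-15/2 - 1*5) = -14345 - 3*(-15/2 - 5) = -14345 - 3*(-25/2) = -14345 + 75/2 = -28615/2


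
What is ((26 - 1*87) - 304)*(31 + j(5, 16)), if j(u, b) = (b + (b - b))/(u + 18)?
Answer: -266085/23 ≈ -11569.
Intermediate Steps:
j(u, b) = b/(18 + u) (j(u, b) = (b + 0)/(18 + u) = b/(18 + u))
((26 - 1*87) - 304)*(31 + j(5, 16)) = ((26 - 1*87) - 304)*(31 + 16/(18 + 5)) = ((26 - 87) - 304)*(31 + 16/23) = (-61 - 304)*(31 + 16*(1/23)) = -365*(31 + 16/23) = -365*729/23 = -266085/23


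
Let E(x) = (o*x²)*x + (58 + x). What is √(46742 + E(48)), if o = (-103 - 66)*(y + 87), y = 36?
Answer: 16*I*√8979801 ≈ 47946.0*I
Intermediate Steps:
o = -20787 (o = (-103 - 66)*(36 + 87) = -169*123 = -20787)
E(x) = 58 + x - 20787*x³ (E(x) = (-20787*x²)*x + (58 + x) = -20787*x³ + (58 + x) = 58 + x - 20787*x³)
√(46742 + E(48)) = √(46742 + (58 + 48 - 20787*48³)) = √(46742 + (58 + 48 - 20787*110592)) = √(46742 + (58 + 48 - 2298875904)) = √(46742 - 2298875798) = √(-2298829056) = 16*I*√8979801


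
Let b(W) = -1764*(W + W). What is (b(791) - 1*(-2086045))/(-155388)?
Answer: 704603/155388 ≈ 4.5345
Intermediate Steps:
b(W) = -3528*W
(b(791) - 1*(-2086045))/(-155388) = (-3528*791 - 1*(-2086045))/(-155388) = (-2790648 + 2086045)*(-1/155388) = -704603*(-1/155388) = 704603/155388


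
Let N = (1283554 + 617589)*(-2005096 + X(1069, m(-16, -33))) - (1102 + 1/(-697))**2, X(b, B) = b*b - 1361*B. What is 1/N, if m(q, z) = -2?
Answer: -485809/793932606246737780 ≈ -6.1190e-13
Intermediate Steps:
X(b, B) = b**2 - 1361*B
N = -793932606246737780/485809 (N = (1283554 + 617589)*(-2005096 + (1069**2 - 1361*(-2))) - (1102 + 1/(-697))**2 = 1901143*(-2005096 + (1142761 + 2722)) - (1102 - 1/697)**2 = 1901143*(-2005096 + 1145483) - (768093/697)**2 = 1901143*(-859613) - 1*589966856649/485809 = -1634247237659 - 589966856649/485809 = -793932606246737780/485809 ≈ -1.6342e+12)
1/N = 1/(-793932606246737780/485809) = -485809/793932606246737780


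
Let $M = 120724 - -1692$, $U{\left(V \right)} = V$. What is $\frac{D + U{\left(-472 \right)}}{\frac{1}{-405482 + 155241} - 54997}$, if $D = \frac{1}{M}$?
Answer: $\frac{1606556979399}{187194524855072} \approx 0.0085823$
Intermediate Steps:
$M = 122416$ ($M = 120724 + 1692 = 122416$)
$D = \frac{1}{122416} \approx 8.1689 \cdot 10^{-6}$
$\frac{D + U{\left(-472 \right)}}{\frac{1}{-405482 + 155241} - 54997} = \frac{\frac{1}{122416} - 472}{\frac{1}{-405482 + 155241} - 54997} = - \frac{57780351}{122416 \left(\frac{1}{-250241} - 54997\right)} = - \frac{57780351}{122416 \left(- \frac{1}{250241} - 54997\right)} = - \frac{57780351}{122416 \left(- \frac{13762504278}{250241}\right)} = \left(- \frac{57780351}{122416}\right) \left(- \frac{250241}{13762504278}\right) = \frac{1606556979399}{187194524855072}$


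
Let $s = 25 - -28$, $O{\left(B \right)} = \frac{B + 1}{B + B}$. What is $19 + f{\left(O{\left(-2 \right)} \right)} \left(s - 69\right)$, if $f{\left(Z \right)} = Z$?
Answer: $15$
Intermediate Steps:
$O{\left(B \right)} = \frac{1 + B}{2 B}$
$s = 53$ ($s = 25 + 28 = 53$)
$19 + f{\left(O{\left(-2 \right)} \right)} \left(s - 69\right) = 19 + \frac{1 - 2}{2 \left(-2\right)} \left(53 - 69\right) = 19 + \frac{1}{2} \left(- \frac{1}{2}\right) \left(-1\right) \left(53 - 69\right) = 19 + \frac{1}{4} \left(-16\right) = 19 - 4 = 15$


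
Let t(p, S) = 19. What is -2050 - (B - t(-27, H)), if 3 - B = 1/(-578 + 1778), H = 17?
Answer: -2440799/1200 ≈ -2034.0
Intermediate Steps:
B = 3599/1200 (B = 3 - 1/(-578 + 1778) = 3 - 1/1200 = 3599/1200 ≈ 2.9992)
-2050 - (B - t(-27, H)) = -2050 - (3599/1200 - 1*19) = -2050 - (3599/1200 - 19) = -2050 - 1*(-19201/1200) = -2050 + 19201/1200 = -2440799/1200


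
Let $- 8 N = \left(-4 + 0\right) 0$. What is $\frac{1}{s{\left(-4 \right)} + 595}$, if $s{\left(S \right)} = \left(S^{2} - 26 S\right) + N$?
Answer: $\frac{1}{715} \approx 0.0013986$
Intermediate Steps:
$N = 0$ ($N = - \frac{\left(-4 + 0\right) 0}{8} = - \frac{\left(-4\right) 0}{8} = \left(- \frac{1}{8}\right) 0 = 0$)
$s{\left(S \right)} = S^{2} - 26 S$ ($s{\left(S \right)} = \left(S^{2} - 26 S\right) + 0 = S^{2} - 26 S$)
$\frac{1}{s{\left(-4 \right)} + 595} = \frac{1}{- 4 \left(-26 - 4\right) + 595} = \frac{1}{\left(-4\right) \left(-30\right) + 595} = \frac{1}{120 + 595} = \frac{1}{715}$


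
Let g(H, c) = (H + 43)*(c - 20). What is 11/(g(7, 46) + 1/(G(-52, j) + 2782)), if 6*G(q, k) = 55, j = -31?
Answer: 184217/21771106 ≈ 0.0084615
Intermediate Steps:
G(q, k) = 55/6 (G(q, k) = (1/6)*55 = 55/6)
g(H, c) = (-20 + c)*(43 + H) (g(H, c) = (43 + H)*(-20 + c) = (-20 + c)*(43 + H))
11/(g(7, 46) + 1/(G(-52, j) + 2782)) = 11/((-860 - 20*7 + 43*46 + 7*46) + 1/(55/6 + 2782)) = 11/((-860 - 140 + 1978 + 322) + 1/(16747/6)) = 11/(1300 + 6/16747) = 11/(21771106/16747) = (16747/21771106)*11 = 184217/21771106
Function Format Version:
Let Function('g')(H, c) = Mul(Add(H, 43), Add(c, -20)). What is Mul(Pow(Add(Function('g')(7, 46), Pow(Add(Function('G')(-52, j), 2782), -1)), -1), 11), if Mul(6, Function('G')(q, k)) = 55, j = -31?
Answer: Rational(184217, 21771106) ≈ 0.0084615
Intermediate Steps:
Function('G')(q, k) = Rational(55, 6) (Function('G')(q, k) = Mul(Rational(1, 6), 55) = Rational(55, 6))
Function('g')(H, c) = Mul(Add(-20, c), Add(43, H)) (Function('g')(H, c) = Mul(Add(43, H), Add(-20, c)) = Mul(Add(-20, c), Add(43, H)))
Mul(Pow(Add(Function('g')(7, 46), Pow(Add(Function('G')(-52, j), 2782), -1)), -1), 11) = Mul(Pow(Add(Add(-860, Mul(-20, 7), Mul(43, 46), Mul(7, 46)), Pow(Add(Rational(55, 6), 2782), -1)), -1), 11) = Mul(Pow(Add(Add(-860, -140, 1978, 322), Pow(Rational(16747, 6), -1)), -1), 11) = Mul(Pow(Add(1300, Rational(6, 16747)), -1), 11) = Mul(Pow(Rational(21771106, 16747), -1), 11) = Mul(Rational(16747, 21771106), 11) = Rational(184217, 21771106)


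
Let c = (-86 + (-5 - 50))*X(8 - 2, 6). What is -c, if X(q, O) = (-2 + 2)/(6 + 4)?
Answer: 0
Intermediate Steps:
X(q, O) = 0 (X(q, O) = 0/10 = 0*(1/10) = 0)
c = 0 (c = (-86 + (-5 - 50))*0 = (-86 - 55)*0 = -141*0 = 0)
-c = -1*0 = 0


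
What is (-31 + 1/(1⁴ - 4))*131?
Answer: -12314/3 ≈ -4104.7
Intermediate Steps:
(-31 + 1/(1⁴ - 4))*131 = (-31 + 1/(1 - 4))*131 = (-31 + 1/(-3))*131 = (-31 - ⅓)*131 = -94/3*131 = -12314/3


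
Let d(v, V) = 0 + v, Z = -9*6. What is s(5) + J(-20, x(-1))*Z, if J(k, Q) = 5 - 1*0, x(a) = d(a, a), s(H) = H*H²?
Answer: -145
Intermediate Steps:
Z = -54
s(H) = H³
d(v, V) = v
x(a) = a
J(k, Q) = 5 (J(k, Q) = 5 + 0 = 5)
s(5) + J(-20, x(-1))*Z = 5³ + 5*(-54) = 125 - 270 = -145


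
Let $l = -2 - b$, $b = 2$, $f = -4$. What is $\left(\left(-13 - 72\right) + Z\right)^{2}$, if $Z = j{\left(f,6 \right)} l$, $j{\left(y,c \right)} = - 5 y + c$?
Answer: $35721$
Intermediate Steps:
$j{\left(y,c \right)} = c - 5 y$
$l = -4$ ($l = -2 - 2 = -4$)
$Z = -104$ ($Z = \left(6 - -20\right) \left(-4\right) = \left(6 + 20\right) \left(-4\right) = 26 \left(-4\right) = -104$)
$\left(\left(-13 - 72\right) + Z\right)^{2} = \left(\left(-13 - 72\right) - 104\right)^{2} = \left(-85 - 104\right)^{2} = \left(-189\right)^{2} = 35721$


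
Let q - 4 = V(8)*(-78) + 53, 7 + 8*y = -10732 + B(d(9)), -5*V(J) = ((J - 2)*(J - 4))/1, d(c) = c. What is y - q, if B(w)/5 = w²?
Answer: -34463/20 ≈ -1723.2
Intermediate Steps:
V(J) = -(-4 + J)*(-2 + J)/5 (V(J) = -(J - 2)*(J - 4)/(5*1) = -(-2 + J)*(-4 + J)/5 = -(-4 + J)*(-2 + J)/5)
B(w) = 5*w²
y = -5167/4 (y = -7/8 + (-10732 + 5*9²)/8 = -7/8 + (-10732 + 5*81)/8 = -7/8 + (-10732 + 405)/8 = -7/8 + (⅛)*(-10327) = -7/8 - 10327/8 = -5167/4 ≈ -1291.8)
q = 2157/5 (q = 4 + ((-8/5 - ⅕*8² + (6/5)*8)*(-78) + 53) = 4 + ((-8/5 - ⅕*64 + 48/5)*(-78) + 53) = 4 + ((-8/5 - 64/5 + 48/5)*(-78) + 53) = 4 + (-24/5*(-78) + 53) = 4 + (1872/5 + 53) = 4 + 2137/5 = 2157/5 ≈ 431.40)
y - q = -5167/4 - 1*2157/5 = -5167/4 - 2157/5 = -34463/20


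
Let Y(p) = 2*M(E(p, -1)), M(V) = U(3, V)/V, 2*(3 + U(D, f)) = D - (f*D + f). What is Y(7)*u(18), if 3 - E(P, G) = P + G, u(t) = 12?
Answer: -36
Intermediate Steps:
U(D, f) = -3 + D/2 - f/2 - D*f/2 (U(D, f) = -3 + (D - (f*D + f))/2 = -3 + (D - (D*f + f))/2 = -3 + (D - (f + D*f))/2 = -3 + (D + (-f - D*f))/2 = -3 + (D - f - D*f)/2 = -3 + (D/2 - f/2 - D*f/2) = -3 + D/2 - f/2 - D*f/2)
E(P, G) = 3 - G - P (E(P, G) = 3 - (P + G) = 3 - (G + P) = 3 + (-G - P) = 3 - G - P)
M(V) = (-3/2 - 2*V)/V (M(V) = (-3 + (½)*3 - V/2 - ½*3*V)/V = (-3 + 3/2 - V/2 - 3*V/2)/V = (-3/2 - 2*V)/V)
Y(p) = -4 - 3/(4 - p) (Y(p) = 2*(-2 - 3/(2*(3 - 1*(-1) - p))) = 2*(-2 - 3/(2*(3 + 1 - p))) = 2*(-2 - 3/(2*(4 - p))) = -4 - 3/(4 - p))
Y(7)*u(18) = ((19 - 4*7)/(-4 + 7))*12 = ((19 - 28)/3)*12 = ((⅓)*(-9))*12 = -3*12 = -36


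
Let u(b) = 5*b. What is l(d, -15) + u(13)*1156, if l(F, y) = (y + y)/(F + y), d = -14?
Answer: 2179090/29 ≈ 75141.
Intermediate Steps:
l(F, y) = 2*y/(F + y) (l(F, y) = (2*y)/(F + y) = 2*y/(F + y))
l(d, -15) + u(13)*1156 = 2*(-15)/(-14 - 15) + (5*13)*1156 = 2*(-15)/(-29) + 65*1156 = 2*(-15)*(-1/29) + 75140 = 30/29 + 75140 = 2179090/29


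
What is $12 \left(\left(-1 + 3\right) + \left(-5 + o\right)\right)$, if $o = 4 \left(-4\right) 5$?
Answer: $-996$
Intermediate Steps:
$o = -80$ ($o = \left(-16\right) 5 = -80$)
$12 \left(\left(-1 + 3\right) + \left(-5 + o\right)\right) = 12 \left(\left(-1 + 3\right) - 85\right) = 12 \left(2 - 85\right) = 12 \left(-83\right) = -996$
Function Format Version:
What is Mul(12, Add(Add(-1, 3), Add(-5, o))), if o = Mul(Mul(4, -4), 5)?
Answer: -996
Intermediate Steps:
o = -80 (o = Mul(-16, 5) = -80)
Mul(12, Add(Add(-1, 3), Add(-5, o))) = Mul(12, Add(Add(-1, 3), Add(-5, -80))) = Mul(12, Add(2, -85)) = Mul(12, -83) = -996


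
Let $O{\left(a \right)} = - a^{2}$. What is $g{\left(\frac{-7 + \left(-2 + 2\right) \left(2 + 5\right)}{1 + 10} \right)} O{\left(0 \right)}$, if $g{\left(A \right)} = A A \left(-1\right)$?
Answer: $0$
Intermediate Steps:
$g{\left(A \right)} = - A^{2}$ ($g{\left(A \right)} = A^{2} \left(-1\right) = - A^{2}$)
$g{\left(\frac{-7 + \left(-2 + 2\right) \left(2 + 5\right)}{1 + 10} \right)} O{\left(0 \right)} = - \left(\frac{-7 + \left(-2 + 2\right) \left(2 + 5\right)}{1 + 10}\right)^{2} \left(- 0^{2}\right) = - \left(\frac{-7 + 0 \cdot 7}{11}\right)^{2} \left(\left(-1\right) 0\right) = - \left(\left(-7 + 0\right) \frac{1}{11}\right)^{2} \cdot 0 = - \left(\left(-7\right) \frac{1}{11}\right)^{2} \cdot 0 = - \left(- \frac{7}{11}\right)^{2} \cdot 0 = \left(-1\right) \frac{49}{121} \cdot 0 = \left(- \frac{49}{121}\right) 0 = 0$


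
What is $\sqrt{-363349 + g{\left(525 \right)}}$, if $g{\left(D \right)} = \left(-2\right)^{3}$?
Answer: $3 i \sqrt{40373} \approx 602.79 i$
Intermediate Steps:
$g{\left(D \right)} = -8$
$\sqrt{-363349 + g{\left(525 \right)}} = \sqrt{-363349 - 8} = \sqrt{-363357} = 3 i \sqrt{40373}$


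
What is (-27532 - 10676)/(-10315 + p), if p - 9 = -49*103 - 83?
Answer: 9552/3859 ≈ 2.4753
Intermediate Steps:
p = -5121 (p = 9 + (-49*103 - 83) = 9 + (-5047 - 83) = 9 - 5130 = -5121)
(-27532 - 10676)/(-10315 + p) = (-27532 - 10676)/(-10315 - 5121) = -38208/(-15436) = -38208*(-1/15436) = 9552/3859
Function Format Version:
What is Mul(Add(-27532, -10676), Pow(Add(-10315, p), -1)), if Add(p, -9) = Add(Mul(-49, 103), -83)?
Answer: Rational(9552, 3859) ≈ 2.4753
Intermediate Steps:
p = -5121 (p = Add(9, Add(Mul(-49, 103), -83)) = Add(9, Add(-5047, -83)) = Add(9, -5130) = -5121)
Mul(Add(-27532, -10676), Pow(Add(-10315, p), -1)) = Mul(Add(-27532, -10676), Pow(Add(-10315, -5121), -1)) = Mul(-38208, Pow(-15436, -1)) = Mul(-38208, Rational(-1, 15436)) = Rational(9552, 3859)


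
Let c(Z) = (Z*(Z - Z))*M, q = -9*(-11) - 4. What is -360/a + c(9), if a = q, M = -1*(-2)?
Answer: -72/19 ≈ -3.7895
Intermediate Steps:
q = 95 (q = 99 - 4 = 95)
M = 2
c(Z) = 0 (c(Z) = (Z*(Z - Z))*2 = (Z*0)*2 = 0*2 = 0)
a = 95
-360/a + c(9) = -360/95 + 0 = (1/95)*(-360) + 0 = -72/19 + 0 = -72/19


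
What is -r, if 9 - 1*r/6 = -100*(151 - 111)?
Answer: -24054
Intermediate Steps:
r = 24054 (r = 54 - (-600)*(151 - 111) = 54 - (-600)*40 = 54 - 6*(-4000) = 54 + 24000 = 24054)
-r = -1*24054 = -24054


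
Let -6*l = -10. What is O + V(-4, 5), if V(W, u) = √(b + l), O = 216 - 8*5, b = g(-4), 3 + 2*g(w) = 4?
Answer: 176 + √78/6 ≈ 177.47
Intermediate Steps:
g(w) = ½ (g(w) = -3/2 + (½)*4 = -3/2 + 2 = ½)
b = ½ ≈ 0.50000
O = 176 (O = 216 - 40 = 176)
l = 5/3 (l = -⅙*(-10) = 5/3 ≈ 1.6667)
V(W, u) = √78/6 (V(W, u) = √(½ + 5/3) = √(13/6) = √78/6)
O + V(-4, 5) = 176 + √78/6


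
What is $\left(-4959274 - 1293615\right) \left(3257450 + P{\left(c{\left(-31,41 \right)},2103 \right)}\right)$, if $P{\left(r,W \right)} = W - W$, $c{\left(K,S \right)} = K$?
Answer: $-20368473273050$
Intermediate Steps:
$P{\left(r,W \right)} = 0$
$\left(-4959274 - 1293615\right) \left(3257450 + P{\left(c{\left(-31,41 \right)},2103 \right)}\right) = \left(-4959274 - 1293615\right) \left(3257450 + 0\right) = \left(-6252889\right) 3257450 = -20368473273050$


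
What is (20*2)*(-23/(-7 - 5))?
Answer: 230/3 ≈ 76.667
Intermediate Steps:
(20*2)*(-23/(-7 - 5)) = 40*(-23/(-12)) = 40*(-23*(-1/12)) = 40*(23/12) = 230/3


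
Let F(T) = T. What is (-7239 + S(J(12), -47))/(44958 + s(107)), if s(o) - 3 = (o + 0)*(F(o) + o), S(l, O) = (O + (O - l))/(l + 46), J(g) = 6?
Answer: -94132/882167 ≈ -0.10671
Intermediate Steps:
S(l, O) = (-l + 2*O)/(46 + l)
s(o) = 3 + 2*o**2 (s(o) = 3 + (o + 0)*(o + o) = 3 + o*(2*o) = 3 + 2*o**2)
(-7239 + S(J(12), -47))/(44958 + s(107)) = (-7239 + (-1*6 + 2*(-47))/(46 + 6))/(44958 + (3 + 2*107**2)) = (-7239 + (-6 - 94)/52)/(44958 + (3 + 2*11449)) = (-7239 + (1/52)*(-100))/(44958 + (3 + 22898)) = (-7239 - 25/13)/(44958 + 22901) = -94132/13/67859 = -94132/13*1/67859 = -94132/882167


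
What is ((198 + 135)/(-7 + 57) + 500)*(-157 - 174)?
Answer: -8385223/50 ≈ -1.6770e+5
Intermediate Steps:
((198 + 135)/(-7 + 57) + 500)*(-157 - 174) = (333/50 + 500)*(-331) = (25333/50)*(-331) = -8385223/50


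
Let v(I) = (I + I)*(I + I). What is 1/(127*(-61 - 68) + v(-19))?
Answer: -1/14939 ≈ -6.6939e-5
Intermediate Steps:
v(I) = 4*I² (v(I) = (2*I)*(2*I) = 4*I²)
1/(127*(-61 - 68) + v(-19)) = 1/(127*(-61 - 68) + 4*(-19)²) = 1/(127*(-129) + 4*361) = 1/(-16383 + 1444) = 1/(-14939) = -1/14939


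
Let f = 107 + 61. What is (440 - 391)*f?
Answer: 8232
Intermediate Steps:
f = 168
(440 - 391)*f = (440 - 391)*168 = 49*168 = 8232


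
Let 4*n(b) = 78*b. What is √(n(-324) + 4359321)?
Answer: 3*√483667 ≈ 2086.4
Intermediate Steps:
n(b) = 39*b/2 (n(b) = (78*b)/4 = 39*b/2)
√(n(-324) + 4359321) = √((39/2)*(-324) + 4359321) = √(-6318 + 4359321) = √4353003 = 3*√483667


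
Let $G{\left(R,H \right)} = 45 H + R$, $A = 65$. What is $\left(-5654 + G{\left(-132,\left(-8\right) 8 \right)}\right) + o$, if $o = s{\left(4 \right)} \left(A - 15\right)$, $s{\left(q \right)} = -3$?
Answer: $-8816$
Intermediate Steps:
$G{\left(R,H \right)} = R + 45 H$
$o = -150$ ($o = - 3 \left(65 - 15\right) = \left(-3\right) 50 = -150$)
$\left(-5654 + G{\left(-132,\left(-8\right) 8 \right)}\right) + o = \left(-5654 + \left(-132 + 45 \left(\left(-8\right) 8\right)\right)\right) - 150 = \left(-5654 + \left(-132 + 45 \left(-64\right)\right)\right) - 150 = \left(-5654 - 3012\right) - 150 = -8666 - 150 = -8816$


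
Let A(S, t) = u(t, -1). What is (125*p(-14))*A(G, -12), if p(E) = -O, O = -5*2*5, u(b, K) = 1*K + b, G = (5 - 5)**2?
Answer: -81250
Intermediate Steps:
G = 0 (G = 0**2 = 0)
u(b, K) = K + b
O = -50 (O = -10*5 = -50)
A(S, t) = -1 + t
p(E) = 50 (p(E) = -1*(-50) = 50)
(125*p(-14))*A(G, -12) = (125*50)*(-1 - 12) = 6250*(-13) = -81250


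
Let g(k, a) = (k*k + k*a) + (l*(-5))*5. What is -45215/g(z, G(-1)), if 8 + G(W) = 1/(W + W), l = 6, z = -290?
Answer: -9043/17283 ≈ -0.52323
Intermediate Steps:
G(W) = -8 + 1/(2*W) (G(W) = -8 + 1/(W + W) = -8 + 1/(2*W))
g(k, a) = -150 + k**2 + a*k (g(k, a) = (k*k + k*a) + (6*(-5))*5 = (k**2 + a*k) - 30*5 = (k**2 + a*k) - 150 = -150 + k**2 + a*k)
-45215/g(z, G(-1)) = -45215/(-150 + (-290)**2 + (-8 + (1/2)/(-1))*(-290)) = -45215/(-150 + 84100 + (-8 + (1/2)*(-1))*(-290)) = -45215/(-150 + 84100 + (-8 - 1/2)*(-290)) = -45215/(-150 + 84100 - 17/2*(-290)) = -45215/(-150 + 84100 + 2465) = -45215/86415 = -45215*1/86415 = -9043/17283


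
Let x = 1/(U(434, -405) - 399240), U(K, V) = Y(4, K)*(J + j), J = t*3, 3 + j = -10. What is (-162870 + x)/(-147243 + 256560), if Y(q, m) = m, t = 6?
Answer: -64670790901/43406501190 ≈ -1.4899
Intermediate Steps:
j = -13 (j = -3 - 10 = -13)
J = 18 (J = 6*3 = 18)
U(K, V) = 5*K (U(K, V) = K*(18 - 13) = K*5 = 5*K)
x = -1/397070 (x = 1/(5*434 - 399240) = 1/(2170 - 399240) = 1/(-397070) = -1/397070 ≈ -2.5184e-6)
(-162870 + x)/(-147243 + 256560) = (-162870 - 1/397070)/(-147243 + 256560) = -64670790901/397070/109317 = -64670790901/397070*1/109317 = -64670790901/43406501190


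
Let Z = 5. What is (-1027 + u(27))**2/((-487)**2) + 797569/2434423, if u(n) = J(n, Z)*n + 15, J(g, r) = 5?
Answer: 2061543969728/577369668487 ≈ 3.5706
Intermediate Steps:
u(n) = 15 + 5*n (u(n) = 5*n + 15 = 15 + 5*n)
(-1027 + u(27))**2/((-487)**2) + 797569/2434423 = (-1027 + (15 + 5*27))**2/((-487)**2) + 797569/2434423 = (-1027 + (15 + 135))**2/237169 + 797569*(1/2434423) = (-1027 + 150)**2*(1/237169) + 797569/2434423 = (-877)**2*(1/237169) + 797569/2434423 = 769129*(1/237169) + 797569/2434423 = 769129/237169 + 797569/2434423 = 2061543969728/577369668487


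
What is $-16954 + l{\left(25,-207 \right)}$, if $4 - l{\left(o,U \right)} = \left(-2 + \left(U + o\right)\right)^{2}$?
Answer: $-50806$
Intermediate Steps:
$l{\left(o,U \right)} = 4 - \left(-2 + U + o\right)^{2}$ ($l{\left(o,U \right)} = 4 - \left(-2 + \left(U + o\right)\right)^{2} = 4 - \left(-2 + U + o\right)^{2}$)
$-16954 + l{\left(25,-207 \right)} = -16954 + \left(4 - \left(-2 - 207 + 25\right)^{2}\right) = -16954 + \left(4 - \left(-184\right)^{2}\right) = -16954 + \left(4 - 33856\right) = -16954 - 33852 = -50806$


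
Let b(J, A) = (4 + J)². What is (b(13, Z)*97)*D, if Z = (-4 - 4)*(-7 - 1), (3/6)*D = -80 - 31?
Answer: -6223326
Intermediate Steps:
D = -222 (D = 2*(-80 - 31) = 2*(-111) = -222)
Z = 64 (Z = -8*(-8) = 64)
(b(13, Z)*97)*D = ((4 + 13)²*97)*(-222) = (17²*97)*(-222) = (289*97)*(-222) = 28033*(-222) = -6223326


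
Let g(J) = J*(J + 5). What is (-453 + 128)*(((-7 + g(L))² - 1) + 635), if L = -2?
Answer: -260975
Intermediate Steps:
g(J) = J*(5 + J)
(-453 + 128)*(((-7 + g(L))² - 1) + 635) = (-453 + 128)*(((-7 - 2*(5 - 2))² - 1) + 635) = -325*(((-7 - 2*3)² - 1) + 635) = -325*(((-7 - 6)² - 1) + 635) = -325*(((-13)² - 1) + 635) = -325*((169 - 1) + 635) = -325*(168 + 635) = -325*803 = -260975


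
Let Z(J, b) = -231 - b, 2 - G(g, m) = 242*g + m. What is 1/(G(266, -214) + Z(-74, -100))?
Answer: -1/64287 ≈ -1.5555e-5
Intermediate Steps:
G(g, m) = 2 - m - 242*g (G(g, m) = 2 - (242*g + m) = 2 - (m + 242*g) = 2 + (-m - 242*g) = 2 - m - 242*g)
1/(G(266, -214) + Z(-74, -100)) = 1/((2 - 1*(-214) - 242*266) + (-231 - 1*(-100))) = 1/((2 + 214 - 64372) + (-231 + 100)) = 1/(-64156 - 131) = 1/(-64287) = -1/64287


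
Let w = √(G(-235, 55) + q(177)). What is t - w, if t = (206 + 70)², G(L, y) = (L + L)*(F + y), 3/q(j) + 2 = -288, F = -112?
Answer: 76176 - 21*√5108930/290 ≈ 76012.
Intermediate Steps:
q(j) = -3/290 (q(j) = 3/(-2 - 288) = 3/(-290) = 3*(-1/290) = -3/290)
G(L, y) = 2*L*(-112 + y) (G(L, y) = (L + L)*(-112 + y) = (2*L)*(-112 + y) = 2*L*(-112 + y))
w = 21*√5108930/290 (w = √(2*(-235)*(-112 + 55) - 3/290) = √(2*(-235)*(-57) - 3/290) = √(26790 - 3/290) = √(7769097/290) = 21*√5108930/290 ≈ 163.68)
t = 76176 (t = 276² = 76176)
t - w = 76176 - 21*√5108930/290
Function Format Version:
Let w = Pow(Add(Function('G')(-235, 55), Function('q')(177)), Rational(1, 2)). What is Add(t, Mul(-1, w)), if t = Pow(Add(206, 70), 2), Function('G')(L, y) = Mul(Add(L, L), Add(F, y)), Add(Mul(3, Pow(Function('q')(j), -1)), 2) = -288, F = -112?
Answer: Add(76176, Mul(Rational(-21, 290), Pow(5108930, Rational(1, 2)))) ≈ 76012.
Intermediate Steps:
Function('q')(j) = Rational(-3, 290) (Function('q')(j) = Mul(3, Pow(Add(-2, -288), -1)) = Mul(3, Pow(-290, -1)) = Mul(3, Rational(-1, 290)) = Rational(-3, 290))
Function('G')(L, y) = Mul(2, L, Add(-112, y)) (Function('G')(L, y) = Mul(Add(L, L), Add(-112, y)) = Mul(Mul(2, L), Add(-112, y)) = Mul(2, L, Add(-112, y)))
w = Mul(Rational(21, 290), Pow(5108930, Rational(1, 2))) (w = Pow(Add(Mul(2, -235, Add(-112, 55)), Rational(-3, 290)), Rational(1, 2)) = Pow(Add(Mul(2, -235, -57), Rational(-3, 290)), Rational(1, 2)) = Pow(Add(26790, Rational(-3, 290)), Rational(1, 2)) = Pow(Rational(7769097, 290), Rational(1, 2)) = Mul(Rational(21, 290), Pow(5108930, Rational(1, 2))) ≈ 163.68)
t = 76176 (t = Pow(276, 2) = 76176)
Add(t, Mul(-1, w)) = Add(76176, Mul(-1, Mul(Rational(21, 290), Pow(5108930, Rational(1, 2))))) = Add(76176, Mul(Rational(-21, 290), Pow(5108930, Rational(1, 2))))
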